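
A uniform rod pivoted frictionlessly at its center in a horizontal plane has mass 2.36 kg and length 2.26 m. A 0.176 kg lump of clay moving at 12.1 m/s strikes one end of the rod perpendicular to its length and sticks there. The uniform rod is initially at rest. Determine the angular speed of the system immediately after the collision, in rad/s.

|ω_f| ≈ 1.96 rad/s

About the pivot the impulsive forces during the collision are internal, so angular momentum about that axis is conserved.
I_p = (1/12)(2.36)(2.26)² = 1.004 kg·m². Taking the sense of the lump of clay's angular momentum as positive, L_{lump} = m v R = (0.176)(12.1)(2.26/2) = 2.406 kg·m²/s.
L_i = 0 + 2.406 = 2.406 kg·m²/s.
After sticking, I_f = I_p + m R² = 1.004 + (0.176)(2.26/2)² = 1.229 kg·m².
ω_f = L_i / I_f = 2.406 / 1.229 = 1.958 rad/s.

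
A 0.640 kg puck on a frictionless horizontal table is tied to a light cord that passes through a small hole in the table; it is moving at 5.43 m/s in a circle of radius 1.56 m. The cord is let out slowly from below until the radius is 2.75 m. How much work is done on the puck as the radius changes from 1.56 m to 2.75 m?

The only horizontal force on the mass is along the cord (radial), so it exerts no torque about the hole and angular momentum m v r is conserved.
v₂ = v₁ r₁ / r₂ = (5.43)(1.56) / (2.75) = 3.080 m/s.
W = ΔKE = ½m(v₂² − v₁²) = -6.399 J.

W ≈ -6.40 J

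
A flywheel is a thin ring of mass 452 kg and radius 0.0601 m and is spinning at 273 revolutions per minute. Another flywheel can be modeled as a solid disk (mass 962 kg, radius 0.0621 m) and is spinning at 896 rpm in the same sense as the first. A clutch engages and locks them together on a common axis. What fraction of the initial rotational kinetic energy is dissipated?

fraction ≈ 0.209

The coupling torques are internal; angular momentum about the shared axis is conserved.
Moments of inertia: I_A = (452)(0.0601)² = 1.633 kg·m²; I_B = ½(962)(0.0621)² = 1.855 kg·m².
Taking A's sense as positive: L = (1.633)(273) + (1.855)(896) = 2108 kg·m²·rpm.
Combined I = 1.633 + 1.855 = 3.488 kg·m².
ω_f = L / I = 2108 / 3.488 = 604.4 rpm.
KE_i = ½ΣIω² = 8832 J; KE_f = ½(3.488)(63.29)² = 6984 J.
Fraction dissipated = (KE_i − KE_f)/KE_i = 0.2092.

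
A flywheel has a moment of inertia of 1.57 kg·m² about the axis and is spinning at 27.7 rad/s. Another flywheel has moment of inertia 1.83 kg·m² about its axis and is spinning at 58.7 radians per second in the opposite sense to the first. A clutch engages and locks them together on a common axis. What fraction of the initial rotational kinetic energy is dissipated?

No external torque acts about the common axis, so total angular momentum is conserved.
Taking A's sense as positive: L = (1.570)(27.7) − (1.830)(58.7) = -63.93 kg·m²·rad/s.
Combined I = 1.570 + 1.830 = 3.400 kg·m².
ω_f = L / I = -63.93 / 3.400 = -18.80 rad/s.
KE_i = ½ΣIω² = 3755 J; KE_f = ½(3.400)(18.80)² = 601.1 J.
Fraction dissipated = (KE_i − KE_f)/KE_i = 0.8399.

fraction ≈ 0.840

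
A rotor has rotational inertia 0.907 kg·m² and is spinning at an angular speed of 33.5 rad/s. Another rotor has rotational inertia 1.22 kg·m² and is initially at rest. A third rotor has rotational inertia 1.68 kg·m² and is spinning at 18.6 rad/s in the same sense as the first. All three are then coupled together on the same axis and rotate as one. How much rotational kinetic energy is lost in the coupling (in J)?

No external torque acts about the common axis, so total angular momentum is conserved.
Taking A's sense as positive: L = (0.9070)(33.5) + (1.680)(18.6) = 61.63 kg·m²·rad/s.
Combined I = 0.9070 + 1.220 + 1.680 = 3.807 kg·m².
ω_f = L / I = 61.63 / 3.807 = 16.19 rad/s.
KE_i = ½ΣIω² = 799.5 J; KE_f = ½(3.807)(16.19)² = 498.9 J.

ΔKE lost ≈ 301 J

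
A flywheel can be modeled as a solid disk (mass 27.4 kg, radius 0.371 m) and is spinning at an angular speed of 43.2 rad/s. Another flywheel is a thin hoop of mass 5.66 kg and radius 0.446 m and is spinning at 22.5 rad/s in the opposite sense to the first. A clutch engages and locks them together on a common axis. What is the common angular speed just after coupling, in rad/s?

|ω_f| ≈ 18.6 rad/s

No external torque acts about the common axis, so total angular momentum is conserved.
Moments of inertia: I_A = ½(27.4)(0.371)² = 1.886 kg·m²; I_B = (5.66)(0.446)² = 1.126 kg·m².
Taking A's sense as positive: L = (1.886)(43.2) − (1.126)(22.5) = 56.13 kg·m²·rad/s.
Combined I = 1.886 + 1.126 = 3.012 kg·m².
ω_f = L / I = 56.13 / 3.012 = 18.64 rad/s.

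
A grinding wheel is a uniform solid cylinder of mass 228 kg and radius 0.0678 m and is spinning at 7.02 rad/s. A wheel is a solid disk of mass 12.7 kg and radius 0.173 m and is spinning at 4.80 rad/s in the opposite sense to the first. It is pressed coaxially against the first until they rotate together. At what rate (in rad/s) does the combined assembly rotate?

No external torque acts about the common axis, so total angular momentum is conserved.
Moments of inertia: I_A = ½(228)(0.0678)² = 0.5240 kg·m²; I_B = ½(12.7)(0.173)² = 0.1900 kg·m².
Taking A's sense as positive: L = (0.5240)(7.02) − (0.1900)(4.80) = 2.767 kg·m²·rad/s.
Combined I = 0.5240 + 0.1900 = 0.7141 kg·m².
ω_f = L / I = 2.767 / 0.7141 = 3.874 rad/s.

|ω_f| ≈ 3.87 rad/s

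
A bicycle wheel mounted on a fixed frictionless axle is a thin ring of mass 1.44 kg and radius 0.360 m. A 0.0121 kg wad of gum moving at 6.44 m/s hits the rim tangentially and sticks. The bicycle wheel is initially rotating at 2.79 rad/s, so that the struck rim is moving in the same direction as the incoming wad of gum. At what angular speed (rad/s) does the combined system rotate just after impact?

|ω_f| ≈ 2.92 rad/s

About the axle the impulsive forces during the collision are internal, so angular momentum about that axis is conserved.
I_p = (1.44)(0.360)² = 0.1866 kg·m². Taking the sense of the wad of gum's angular momentum as positive, L_{wad} = m v R = (0.0121)(6.44)(0.360) = 0.02805 kg·m²/s.
L_i = +I_p ω_p + m v R = +(0.1866)(2.79) + 0.02805 = 0.5487 kg·m²/s.
After sticking, I_f = I_p + m R² = 0.1866 + (0.0121)(0.360)² = 0.1882 kg·m².
ω_f = L_i / I_f = 0.5487 / 0.1882 = 2.916 rad/s.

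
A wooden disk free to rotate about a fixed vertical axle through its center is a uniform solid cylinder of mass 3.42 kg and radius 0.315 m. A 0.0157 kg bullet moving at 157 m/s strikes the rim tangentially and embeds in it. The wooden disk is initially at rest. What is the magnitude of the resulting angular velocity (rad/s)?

|ω_f| ≈ 4.53 rad/s

About the axle the impulsive forces during the collision are internal, so angular momentum about that axis is conserved.
I_p = ½(3.42)(0.315)² = 0.1697 kg·m². Taking the sense of the bullet's angular momentum as positive, L_{bullet} = m v R = (0.0157)(157)(0.315) = 0.7764 kg·m²/s.
L_i = 0 + 0.7764 = 0.7764 kg·m²/s.
After sticking, I_f = I_p + m R² = 0.1697 + (0.0157)(0.315)² = 0.1712 kg·m².
ω_f = L_i / I_f = 0.7764 / 0.1712 = 4.534 rad/s.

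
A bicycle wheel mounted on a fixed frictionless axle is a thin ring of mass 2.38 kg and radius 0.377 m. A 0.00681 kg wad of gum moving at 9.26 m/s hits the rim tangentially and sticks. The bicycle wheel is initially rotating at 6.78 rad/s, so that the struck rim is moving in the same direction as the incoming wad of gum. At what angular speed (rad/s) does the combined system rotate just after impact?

|ω_f| ≈ 6.83 rad/s

About the axle the impulsive forces during the collision are internal, so angular momentum about that axis is conserved.
I_p = (2.38)(0.377)² = 0.3383 kg·m². Taking the sense of the wad of gum's angular momentum as positive, L_{wad} = m v R = (0.00681)(9.26)(0.377) = 0.02377 kg·m²/s.
L_i = +I_p ω_p + m v R = +(0.3383)(6.78) + 0.02377 = 2.317 kg·m²/s.
After sticking, I_f = I_p + m R² = 0.3383 + (0.00681)(0.377)² = 0.3392 kg·m².
ω_f = L_i / I_f = 2.317 / 0.3392 = 6.831 rad/s.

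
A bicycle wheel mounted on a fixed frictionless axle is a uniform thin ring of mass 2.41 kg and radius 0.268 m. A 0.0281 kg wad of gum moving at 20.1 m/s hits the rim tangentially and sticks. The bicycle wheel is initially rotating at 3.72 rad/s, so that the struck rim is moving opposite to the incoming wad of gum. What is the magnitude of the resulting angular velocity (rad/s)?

|ω_f| ≈ 2.81 rad/s

About the axle the impulsive forces during the collision are internal, so angular momentum about that axis is conserved.
I_p = (2.41)(0.268)² = 0.1731 kg·m². Taking the sense of the wad of gum's angular momentum as positive, L_{wad} = m v R = (0.0281)(20.1)(0.268) = 0.1514 kg·m²/s.
L_i = −I_p ω_p + m v R = −(0.1731)(3.72) + 0.1514 = -0.4925 kg·m²/s.
After sticking, I_f = I_p + m R² = 0.1731 + (0.0281)(0.268)² = 0.1751 kg·m².
ω_f = L_i / I_f = -0.4925 / 0.1751 = -2.813 rad/s.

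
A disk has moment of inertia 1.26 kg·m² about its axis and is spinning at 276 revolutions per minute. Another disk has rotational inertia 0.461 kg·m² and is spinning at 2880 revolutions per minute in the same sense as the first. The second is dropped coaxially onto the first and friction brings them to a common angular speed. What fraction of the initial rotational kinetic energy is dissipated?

fraction ≈ 0.584

The coupling torques are internal; angular momentum about the shared axis is conserved.
Taking A's sense as positive: L = (1.260)(276) + (0.4610)(2880) = 1675 kg·m²·rpm.
Combined I = 1.260 + 0.4610 = 1.721 kg·m².
ω_f = L / I = 1675 / 1.721 = 973.5 rpm.
KE_i = ½ΣIω² = 21490 J; KE_f = ½(1.721)(101.9)² = 8943 J.
Fraction dissipated = (KE_i − KE_f)/KE_i = 0.5839.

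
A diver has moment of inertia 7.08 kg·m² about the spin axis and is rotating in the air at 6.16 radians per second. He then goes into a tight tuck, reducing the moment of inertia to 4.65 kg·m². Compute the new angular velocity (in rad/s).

With no external torque about the axis, L is conserved: I₁ω₁ = I₂ω₂.
ω₂ = I₁ω₁ / I₂ = (7.080)(6.16 rad/s) / (4.650) = 9.379 rad/s.

ω₂ ≈ 9.38 rad/s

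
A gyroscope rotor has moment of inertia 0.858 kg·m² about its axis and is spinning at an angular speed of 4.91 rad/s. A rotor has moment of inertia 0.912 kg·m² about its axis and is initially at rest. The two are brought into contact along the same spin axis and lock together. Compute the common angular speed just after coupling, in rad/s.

|ω_f| ≈ 2.38 rad/s

The coupling torques are internal; angular momentum about the shared axis is conserved.
Taking A's sense as positive: L = (0.8580)(4.91) = 4.213 kg·m²·rad/s.
Combined I = 0.8580 + 0.9120 = 1.770 kg·m².
ω_f = L / I = 4.213 / 1.770 = 2.380 rad/s.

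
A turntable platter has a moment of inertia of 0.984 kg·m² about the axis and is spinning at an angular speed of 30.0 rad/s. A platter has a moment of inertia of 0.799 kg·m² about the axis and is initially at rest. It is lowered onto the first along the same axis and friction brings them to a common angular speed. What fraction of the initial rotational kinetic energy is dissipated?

fraction ≈ 0.448

No external torque acts about the common axis, so total angular momentum is conserved.
Taking A's sense as positive: L = (0.9840)(30.0) = 29.52 kg·m²·rad/s.
Combined I = 0.9840 + 0.7990 = 1.783 kg·m².
ω_f = L / I = 29.52 / 1.783 = 16.56 rad/s.
KE_i = ½ΣIω² = 442.8 J; KE_f = ½(1.783)(16.56)² = 244.4 J.
Fraction dissipated = (KE_i − KE_f)/KE_i = 0.4481.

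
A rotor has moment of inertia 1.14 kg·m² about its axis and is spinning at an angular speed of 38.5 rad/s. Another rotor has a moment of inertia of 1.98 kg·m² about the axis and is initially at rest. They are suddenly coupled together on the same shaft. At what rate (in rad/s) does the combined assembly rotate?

No external torque acts about the common axis, so total angular momentum is conserved.
Taking A's sense as positive: L = (1.140)(38.5) = 43.89 kg·m²·rad/s.
Combined I = 1.140 + 1.980 = 3.120 kg·m².
ω_f = L / I = 43.89 / 3.120 = 14.07 rad/s.

|ω_f| ≈ 14.1 rad/s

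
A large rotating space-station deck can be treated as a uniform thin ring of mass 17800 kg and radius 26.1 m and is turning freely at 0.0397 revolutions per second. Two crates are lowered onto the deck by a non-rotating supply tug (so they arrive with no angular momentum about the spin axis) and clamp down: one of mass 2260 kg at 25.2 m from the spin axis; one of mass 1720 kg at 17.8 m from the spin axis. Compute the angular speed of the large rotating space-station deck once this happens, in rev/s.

ω_f ≈ 0.0341 rev/s

The added mass arrives with no angular momentum about the spin axis, and any external torque about the spin axis is negligible, so the system's angular momentum is conserved.
I_p = (17800)(26.1)² = 1.213e+07 kg·m².
Added inertia Σmr² = (2260)(25.2)² + (1720)(17.8)² = 1.980e+06 kg·m²; I_f = 1.213e+07 + 1.980e+06 = 1.411e+07 kg·m².
ω_f = I_p ω_i / I_f = (1.213e+07)(0.0397) / 1.411e+07 = 0.03413 rev/s.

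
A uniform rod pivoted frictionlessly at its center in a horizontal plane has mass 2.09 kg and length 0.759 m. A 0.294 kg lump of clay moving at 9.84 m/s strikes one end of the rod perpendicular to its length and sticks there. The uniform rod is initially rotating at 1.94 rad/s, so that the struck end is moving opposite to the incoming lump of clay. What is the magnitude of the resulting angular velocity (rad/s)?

The axle reaction passes through the pivot and exerts no torque about it; angular momentum about the pivot is conserved through the impact.
I_p = (1/12)(2.09)(0.759)² = 0.1003 kg·m². Taking the sense of the lump of clay's angular momentum as positive, L_{lump} = m v R = (0.294)(9.84)(0.759/2) = 1.098 kg·m²/s.
L_i = −I_p ω_p + m v R = −(0.1003)(1.94) + 1.098 = 0.9032 kg·m²/s.
After sticking, I_f = I_p + m R² = 0.1003 + (0.294)(0.759/2)² = 0.1427 kg·m².
ω_f = L_i / I_f = 0.9032 / 0.1427 = 6.331 rad/s.

|ω_f| ≈ 6.33 rad/s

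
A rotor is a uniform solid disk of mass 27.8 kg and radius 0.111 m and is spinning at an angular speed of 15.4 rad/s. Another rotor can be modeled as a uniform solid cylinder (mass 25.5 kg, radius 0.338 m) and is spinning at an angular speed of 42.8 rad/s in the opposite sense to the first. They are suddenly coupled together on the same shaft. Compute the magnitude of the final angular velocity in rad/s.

No external torque acts about the common axis, so total angular momentum is conserved.
Moments of inertia: I_A = ½(27.8)(0.111)² = 0.1713 kg·m²; I_B = ½(25.5)(0.338)² = 1.457 kg·m².
Taking A's sense as positive: L = (0.1713)(15.4) − (1.457)(42.8) = -59.71 kg·m²·rad/s.
Combined I = 0.1713 + 1.457 = 1.628 kg·m².
ω_f = L / I = -59.71 / 1.628 = -36.68 rad/s.

|ω_f| ≈ 36.7 rad/s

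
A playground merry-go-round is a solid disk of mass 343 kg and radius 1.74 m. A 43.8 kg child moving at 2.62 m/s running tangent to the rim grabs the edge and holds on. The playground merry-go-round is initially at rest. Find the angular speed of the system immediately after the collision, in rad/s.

|ω_f| ≈ 0.306 rad/s

The axle reaction passes through the axle and exerts no torque about it; angular momentum about the axle is conserved through the impact.
I_p = ½(343)(1.74)² = 519.2 kg·m². Taking the sense of the child's angular momentum as positive, L_{child} = m v R = (43.8)(2.62)(1.74) = 199.7 kg·m²/s.
L_i = 0 + 199.7 = 199.7 kg·m²/s.
After sticking, I_f = I_p + m R² = 519.2 + (43.8)(1.74)² = 651.8 kg·m².
ω_f = L_i / I_f = 199.7 / 651.8 = 0.3063 rad/s.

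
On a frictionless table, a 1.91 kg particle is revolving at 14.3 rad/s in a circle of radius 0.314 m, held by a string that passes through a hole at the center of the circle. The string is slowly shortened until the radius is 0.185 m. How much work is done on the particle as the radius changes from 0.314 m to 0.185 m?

W ≈ 36.2 J

No torque about the axis ⇒ m r₁² ω₁ = m r₂² ω₂.
ω₂ = ω₁ (r₁/r₂)² = (14.3)(0.314/0.185)² = 41.20 rad/s.
W = ΔKE = ½m(v₂² − v₁²) = 36.21 J.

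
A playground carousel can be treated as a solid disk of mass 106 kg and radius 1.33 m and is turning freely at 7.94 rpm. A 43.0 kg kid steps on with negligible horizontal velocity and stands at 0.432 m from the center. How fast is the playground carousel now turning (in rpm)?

The added mass arrives with no angular momentum about the center, and any external torque about the center is negligible, so the system's angular momentum is conserved.
I_p = ½(106)(1.33)² = 93.75 kg·m².
Added inertia Σmr² = (43.0)(0.432)² = 8.025 kg·m²; I_f = 93.75 + 8.025 = 101.8 kg·m².
ω_f = I_p ω_i / I_f = (93.75)(7.94) / 101.8 = 7.314 rpm.

ω_f ≈ 7.31 rpm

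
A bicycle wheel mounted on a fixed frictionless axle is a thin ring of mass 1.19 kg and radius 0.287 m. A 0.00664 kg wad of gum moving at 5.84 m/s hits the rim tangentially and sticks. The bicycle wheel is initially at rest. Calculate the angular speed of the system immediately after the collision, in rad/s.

|ω_f| ≈ 0.113 rad/s

The axle reaction passes through the axle and exerts no torque about it; angular momentum about the axle is conserved through the impact.
I_p = (1.19)(0.287)² = 0.09802 kg·m². Taking the sense of the wad of gum's angular momentum as positive, L_{wad} = m v R = (0.00664)(5.84)(0.287) = 0.01113 kg·m²/s.
L_i = 0 + 0.01113 = 0.01113 kg·m²/s.
After sticking, I_f = I_p + m R² = 0.09802 + (0.00664)(0.287)² = 0.09857 kg·m².
ω_f = L_i / I_f = 0.01113 / 0.09857 = 0.1129 rad/s.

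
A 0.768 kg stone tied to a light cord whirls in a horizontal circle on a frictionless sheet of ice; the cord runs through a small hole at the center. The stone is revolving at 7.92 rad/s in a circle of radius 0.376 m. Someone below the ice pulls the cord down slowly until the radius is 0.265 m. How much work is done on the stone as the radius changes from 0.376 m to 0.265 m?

W ≈ 3.45 J

The constraining force is radial, so m r² ω about the center is conserved.
ω₂ = ω₁ (r₁/r₂)² = (7.92)(0.376/0.265)² = 15.94 rad/s.
W = ΔKE = ½m(v₂² − v₁²) = 3.450 J.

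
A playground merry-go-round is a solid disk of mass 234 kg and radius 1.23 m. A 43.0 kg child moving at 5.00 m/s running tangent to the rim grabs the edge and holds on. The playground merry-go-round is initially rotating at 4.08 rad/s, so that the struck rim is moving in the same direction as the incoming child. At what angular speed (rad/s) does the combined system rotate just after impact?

|ω_f| ≈ 4.08 rad/s

About the axle the impulsive forces during the collision are internal, so angular momentum about that axis is conserved.
I_p = ½(234)(1.23)² = 177.0 kg·m². Taking the sense of the child's angular momentum as positive, L_{child} = m v R = (43.0)(5.00)(1.23) = 264.4 kg·m²/s.
L_i = +I_p ω_p + m v R = +(177.0)(4.08) + 264.4 = 986.6 kg·m²/s.
After sticking, I_f = I_p + m R² = 177.0 + (43.0)(1.23)² = 242.1 kg·m².
ω_f = L_i / I_f = 986.6 / 242.1 = 4.076 rad/s.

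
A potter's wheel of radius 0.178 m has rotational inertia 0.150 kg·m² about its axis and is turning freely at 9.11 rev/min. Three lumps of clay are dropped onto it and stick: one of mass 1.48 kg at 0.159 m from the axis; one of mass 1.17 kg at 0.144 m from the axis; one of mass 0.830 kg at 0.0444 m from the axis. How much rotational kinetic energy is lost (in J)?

No external torque acts about the axis; L_before = L_after.
Added inertia Σmr² = (1.48)(0.159)² + (1.17)(0.144)² + (0.830)(0.0444)² = 0.06331 kg·m²; I_f = 0.1500 + 0.06331 = 0.2133 kg·m².
ω_f = I_p ω_i / I_f = (0.1500)(9.11) / 0.2133 = 6.406 rpm.
KE_i = ½(0.1500)(0.9540 rad/s)² = 0.06826 J; KE_f = ½(0.2133)(0.6708)² = 0.04800 J.

energy lost ≈ 0.0203 J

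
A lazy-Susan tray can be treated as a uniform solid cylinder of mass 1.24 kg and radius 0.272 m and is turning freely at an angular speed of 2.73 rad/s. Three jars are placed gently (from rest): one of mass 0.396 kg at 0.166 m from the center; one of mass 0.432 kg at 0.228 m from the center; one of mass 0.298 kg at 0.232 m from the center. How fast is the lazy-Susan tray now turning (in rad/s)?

ω_f ≈ 1.31 rad/s

No external torque acts about the center; L_before = L_after.
I_p = ½(1.24)(0.272)² = 0.04587 kg·m².
Added inertia Σmr² = (0.396)(0.166)² + (0.432)(0.228)² + (0.298)(0.232)² = 0.04941 kg·m²; I_f = 0.04587 + 0.04941 = 0.09528 kg·m².
ω_f = I_p ω_i / I_f = (0.04587)(2.73) / 0.09528 = 1.314 rad/s.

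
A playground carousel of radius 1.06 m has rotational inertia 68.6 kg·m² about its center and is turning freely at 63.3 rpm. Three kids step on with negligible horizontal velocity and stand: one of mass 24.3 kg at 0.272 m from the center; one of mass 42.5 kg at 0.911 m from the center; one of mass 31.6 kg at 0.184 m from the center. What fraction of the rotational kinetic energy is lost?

fraction ≈ 0.357

The added mass arrives with no angular momentum about the center, and any external torque about the center is negligible, so the system's angular momentum is conserved.
Added inertia Σmr² = (24.3)(0.272)² + (42.5)(0.911)² + (31.6)(0.184)² = 38.14 kg·m²; I_f = 68.60 + 38.14 = 106.7 kg·m².
ω_f = I_p ω_i / I_f = (68.60)(63.3) / 106.7 = 40.68 rpm.
KE_i = ½(68.60)(6.629 rad/s)² = 1507 J; KE_f = ½(106.7)(4.260)² = 968.6 J.
Fraction lost = 0.3573.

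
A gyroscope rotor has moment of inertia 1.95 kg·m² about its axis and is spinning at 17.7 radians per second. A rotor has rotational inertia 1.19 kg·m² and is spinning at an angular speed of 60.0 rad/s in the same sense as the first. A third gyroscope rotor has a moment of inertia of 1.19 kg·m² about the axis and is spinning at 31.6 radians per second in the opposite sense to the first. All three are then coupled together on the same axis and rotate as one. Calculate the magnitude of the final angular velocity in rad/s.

No external torque acts about the common axis, so total angular momentum is conserved.
Taking A's sense as positive: L = (1.950)(17.7) + (1.190)(60.0) − (1.190)(31.6) = 68.31 kg·m²·rad/s.
Combined I = 1.950 + 1.190 + 1.190 = 4.330 kg·m².
ω_f = L / I = 68.31 / 4.330 = 15.78 rad/s.

|ω_f| ≈ 15.8 rad/s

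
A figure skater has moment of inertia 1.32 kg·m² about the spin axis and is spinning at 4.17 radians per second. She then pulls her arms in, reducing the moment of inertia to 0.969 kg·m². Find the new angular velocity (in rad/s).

ω₂ ≈ 5.68 rad/s

No external torque acts about the spin axis, so angular momentum is conserved.
ω₂ = I₁ω₁ / I₂ = (1.320)(4.17 rad/s) / (0.9690) = 5.680 rad/s.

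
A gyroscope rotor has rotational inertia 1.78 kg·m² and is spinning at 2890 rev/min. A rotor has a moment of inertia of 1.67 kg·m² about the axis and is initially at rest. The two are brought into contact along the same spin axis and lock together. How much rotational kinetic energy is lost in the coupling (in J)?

ΔKE lost ≈ 39500 J

The coupling torques are internal; angular momentum about the shared axis is conserved.
Taking A's sense as positive: L = (1.780)(2890) = 5144 kg·m²·rpm.
Combined I = 1.780 + 1.670 = 3.450 kg·m².
ω_f = L / I = 5144 / 3.450 = 1491 rpm.
KE_i = ½ΣIω² = 81520 J; KE_f = ½(3.450)(156.1)² = 42060 J.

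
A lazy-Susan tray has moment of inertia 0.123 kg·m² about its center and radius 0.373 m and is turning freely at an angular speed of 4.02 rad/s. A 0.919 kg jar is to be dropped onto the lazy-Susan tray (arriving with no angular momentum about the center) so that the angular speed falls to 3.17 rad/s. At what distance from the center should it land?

No external torque acts about the center; L_before = L_after.
I_p ω_i = (I_p + m r²) ω_f ⇒ m r² = I_p(ω_i/ω_f − 1) = 0.1230(4.02/3.17 − 1) = 0.03298 kg·m².
r = √(0.03298/0.919) = 0.1894 m.

r ≈ 0.189 m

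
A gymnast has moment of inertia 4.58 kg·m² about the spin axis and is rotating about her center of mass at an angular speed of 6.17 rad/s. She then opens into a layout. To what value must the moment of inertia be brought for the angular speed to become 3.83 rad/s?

I₂ ≈ 7.38 kg·m²

Angular momentum about the spin axis is conserved since the torque about it is zero.
I₂ = I₁ω₁ / ω₂ = (4.58)(6.17) / (3.83) = 7.378 kg·m².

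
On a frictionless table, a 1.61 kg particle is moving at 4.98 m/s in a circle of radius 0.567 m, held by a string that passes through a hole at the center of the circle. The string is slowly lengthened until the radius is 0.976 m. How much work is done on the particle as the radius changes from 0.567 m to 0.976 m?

W ≈ -13.2 J

Central (radial) force ⇒ zero torque about the center ⇒ m v r is constant.
v₂ = v₁ r₁ / r₂ = (4.98)(0.567) / (0.976) = 2.893 m/s.
W = ΔKE = ½m(v₂² − v₁²) = -13.23 J.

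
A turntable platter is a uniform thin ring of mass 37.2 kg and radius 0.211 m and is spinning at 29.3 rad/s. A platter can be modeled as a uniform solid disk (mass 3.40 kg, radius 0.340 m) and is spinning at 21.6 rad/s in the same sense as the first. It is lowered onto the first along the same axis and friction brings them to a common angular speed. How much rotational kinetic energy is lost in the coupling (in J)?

The coupling torques are internal; angular momentum about the shared axis is conserved.
Moments of inertia: I_A = (37.2)(0.211)² = 1.656 kg·m²; I_B = ½(3.40)(0.340)² = 0.1965 kg·m².
Taking A's sense as positive: L = (1.656)(29.3) + (0.1965)(21.6) = 52.77 kg·m²·rad/s.
Combined I = 1.656 + 0.1965 = 1.853 kg·m².
ω_f = L / I = 52.77 / 1.853 = 28.48 rad/s.
KE_i = ½ΣIω² = 756.8 J; KE_f = ½(1.853)(28.48)² = 751.5 J.

ΔKE lost ≈ 5.21 J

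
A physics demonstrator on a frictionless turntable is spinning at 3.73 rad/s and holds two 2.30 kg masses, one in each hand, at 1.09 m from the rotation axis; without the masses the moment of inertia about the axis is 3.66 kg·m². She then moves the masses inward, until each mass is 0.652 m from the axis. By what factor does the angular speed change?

ω₂/ω₁ ≈ 1.63

No external torque acts about the spin axis, so angular momentum is conserved.
I₁ = 3.66 + 2(2.30)(1.09)² = 9.125 kg·m²; I₂ = 3.66 + 2(2.30)(0.652)² = 5.615 kg·m².
ω₂/ω₁ = I₁/I₂ = 9.125 / 5.615 = 1.625.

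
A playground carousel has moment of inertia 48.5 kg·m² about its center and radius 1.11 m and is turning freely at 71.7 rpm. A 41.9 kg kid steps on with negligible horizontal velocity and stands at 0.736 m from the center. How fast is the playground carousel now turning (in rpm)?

No external torque acts about the center; L_before = L_after.
Added inertia Σmr² = (41.9)(0.736)² = 22.70 kg·m²; I_f = 48.50 + 22.70 = 71.20 kg·m².
ω_f = I_p ω_i / I_f = (48.50)(71.7) / 71.20 = 48.84 rpm.

ω_f ≈ 48.8 rpm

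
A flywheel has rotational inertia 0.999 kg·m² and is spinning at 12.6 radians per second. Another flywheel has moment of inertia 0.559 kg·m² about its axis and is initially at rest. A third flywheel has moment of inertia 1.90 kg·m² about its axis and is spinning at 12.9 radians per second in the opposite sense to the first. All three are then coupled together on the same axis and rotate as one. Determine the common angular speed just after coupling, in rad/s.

The coupling torques are internal; angular momentum about the shared axis is conserved.
Taking A's sense as positive: L = (0.9990)(12.6) − (1.900)(12.9) = -11.92 kg·m²·rad/s.
Combined I = 0.9990 + 0.5590 + 1.900 = 3.458 kg·m².
ω_f = L / I = -11.92 / 3.458 = -3.448 rad/s.

|ω_f| ≈ 3.45 rad/s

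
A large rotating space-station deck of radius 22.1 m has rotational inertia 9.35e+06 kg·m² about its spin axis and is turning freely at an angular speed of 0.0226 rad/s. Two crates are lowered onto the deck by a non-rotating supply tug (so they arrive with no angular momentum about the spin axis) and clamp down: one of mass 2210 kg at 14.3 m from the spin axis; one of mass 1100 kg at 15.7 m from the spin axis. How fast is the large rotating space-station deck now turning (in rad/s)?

The added mass arrives with no angular momentum about the spin axis, and any external torque about the spin axis is negligible, so the system's angular momentum is conserved.
Added inertia Σmr² = (2210)(14.3)² + (1100)(15.7)² = 7.231e+05 kg·m²; I_f = 9.350e+06 + 7.231e+05 = 1.007e+07 kg·m².
ω_f = I_p ω_i / I_f = (9.350e+06)(0.0226) / 1.007e+07 = 0.02098 rad/s.

ω_f ≈ 0.0210 rad/s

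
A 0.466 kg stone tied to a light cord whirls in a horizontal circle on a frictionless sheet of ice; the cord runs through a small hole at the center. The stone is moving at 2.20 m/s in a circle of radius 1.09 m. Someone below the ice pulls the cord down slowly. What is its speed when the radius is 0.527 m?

Central (radial) force ⇒ zero torque about the center ⇒ m v r is constant.
v₂ = v₁ r₁ / r₂ = (2.20)(1.09) / (0.527) = 4.550 m/s.

v₂ ≈ 4.55 m/s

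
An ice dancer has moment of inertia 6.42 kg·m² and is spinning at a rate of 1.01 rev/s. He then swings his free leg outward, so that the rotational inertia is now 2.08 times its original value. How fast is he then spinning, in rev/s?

With no external torque about the axis, L is conserved: I₁ω₁ = I₂ω₂.
I₂ = 2.08 × 6.42 = 13.35 kg·m².
ω₂ = I₁ω₁ / I₂ = (6.420)(1.01 rev/s) / (13.35) = 0.4856 rev/s.

ω₂ ≈ 0.486 rev/s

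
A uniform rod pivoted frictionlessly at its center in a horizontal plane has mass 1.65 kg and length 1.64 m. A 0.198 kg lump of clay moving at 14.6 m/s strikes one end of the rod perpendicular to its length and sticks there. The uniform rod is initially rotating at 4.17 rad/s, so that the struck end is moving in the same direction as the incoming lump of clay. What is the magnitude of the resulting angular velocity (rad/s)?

The axle reaction passes through the pivot and exerts no torque about it; angular momentum about the pivot is conserved through the impact.
I_p = (1/12)(1.65)(1.64)² = 0.3698 kg·m². Taking the sense of the lump of clay's angular momentum as positive, L_{lump} = m v R = (0.198)(14.6)(1.64/2) = 2.370 kg·m²/s.
L_i = +I_p ω_p + m v R = +(0.3698)(4.17) + 2.370 = 3.913 kg·m²/s.
After sticking, I_f = I_p + m R² = 0.3698 + (0.198)(1.64/2)² = 0.5030 kg·m².
ω_f = L_i / I_f = 3.913 / 0.5030 = 7.779 rad/s.

|ω_f| ≈ 7.78 rad/s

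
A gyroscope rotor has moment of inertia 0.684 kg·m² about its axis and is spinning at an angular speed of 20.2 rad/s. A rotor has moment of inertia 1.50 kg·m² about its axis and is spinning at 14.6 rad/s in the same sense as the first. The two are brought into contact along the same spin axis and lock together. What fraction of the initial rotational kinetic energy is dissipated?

The coupling torques are internal; angular momentum about the shared axis is conserved.
Taking A's sense as positive: L = (0.6840)(20.2) + (1.500)(14.6) = 35.72 kg·m²·rad/s.
Combined I = 0.6840 + 1.500 = 2.184 kg·m².
ω_f = L / I = 35.72 / 2.184 = 16.35 rad/s.
KE_i = ½ΣIω² = 299.4 J; KE_f = ½(2.184)(16.35)² = 292.1 J.
Fraction dissipated = (KE_i − KE_f)/KE_i = 0.02460.

fraction ≈ 0.0246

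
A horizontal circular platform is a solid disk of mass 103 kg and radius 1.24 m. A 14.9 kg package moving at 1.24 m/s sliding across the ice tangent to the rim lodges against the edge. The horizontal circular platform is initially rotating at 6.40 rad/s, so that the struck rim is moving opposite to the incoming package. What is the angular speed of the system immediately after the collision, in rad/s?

About the central axle the impulsive forces during the collision are internal, so angular momentum about that axis is conserved.
I_p = ½(103)(1.24)² = 79.19 kg·m². Taking the sense of the package's angular momentum as positive, L_{package} = m v R = (14.9)(1.24)(1.24) = 22.91 kg·m²/s.
L_i = −I_p ω_p + m v R = −(79.19)(6.40) + 22.91 = -483.9 kg·m²/s.
After sticking, I_f = I_p + m R² = 79.19 + (14.9)(1.24)² = 102.1 kg·m².
ω_f = L_i / I_f = -483.9 / 102.1 = -4.739 rad/s.

|ω_f| ≈ 4.74 rad/s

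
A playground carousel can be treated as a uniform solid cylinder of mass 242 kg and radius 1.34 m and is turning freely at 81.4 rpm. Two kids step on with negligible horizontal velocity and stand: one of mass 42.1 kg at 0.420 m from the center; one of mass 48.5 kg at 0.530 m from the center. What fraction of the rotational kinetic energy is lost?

fraction ≈ 0.0883

No external torque acts about the center; L_before = L_after.
I_p = ½(242)(1.34)² = 217.3 kg·m².
Added inertia Σmr² = (42.1)(0.420)² + (48.5)(0.530)² = 21.05 kg·m²; I_f = 217.3 + 21.05 = 238.3 kg·m².
ω_f = I_p ω_i / I_f = (217.3)(81.4) / 238.3 = 74.21 rpm.
KE_i = ½(217.3)(8.524 rad/s)² = 7894 J; KE_f = ½(238.3)(7.771)² = 7196 J.
Fraction lost = 0.08833.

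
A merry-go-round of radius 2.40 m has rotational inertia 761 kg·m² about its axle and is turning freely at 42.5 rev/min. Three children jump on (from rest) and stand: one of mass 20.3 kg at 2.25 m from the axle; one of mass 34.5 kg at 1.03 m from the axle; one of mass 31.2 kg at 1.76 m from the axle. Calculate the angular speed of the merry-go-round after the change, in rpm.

ω_f ≈ 32.4 rpm

No external torque acts about the axle; L_before = L_after.
Added inertia Σmr² = (20.3)(2.25)² + (34.5)(1.03)² + (31.2)(1.76)² = 236.0 kg·m²; I_f = 761.0 + 236.0 = 997.0 kg·m².
ω_f = I_p ω_i / I_f = (761.0)(42.5) / 997.0 = 32.44 rpm.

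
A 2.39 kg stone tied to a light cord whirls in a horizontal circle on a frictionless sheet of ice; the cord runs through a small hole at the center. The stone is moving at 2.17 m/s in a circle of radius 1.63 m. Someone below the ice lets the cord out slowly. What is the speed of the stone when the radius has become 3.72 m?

Central (radial) force ⇒ zero torque about the center ⇒ m v r is constant.
v₂ = v₁ r₁ / r₂ = (2.17)(1.63) / (3.72) = 0.9508 m/s.

v₂ ≈ 0.951 m/s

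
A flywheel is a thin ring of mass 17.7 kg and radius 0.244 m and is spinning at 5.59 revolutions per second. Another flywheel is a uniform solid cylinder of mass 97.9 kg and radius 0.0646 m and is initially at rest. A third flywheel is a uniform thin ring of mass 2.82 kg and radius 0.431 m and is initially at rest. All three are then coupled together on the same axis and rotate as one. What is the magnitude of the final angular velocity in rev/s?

|ω_f| ≈ 3.31 rev/s

The coupling torques are internal; angular momentum about the shared axis is conserved.
Moments of inertia: I_A = (17.7)(0.244)² = 1.054 kg·m²; I_B = ½(97.9)(0.0646)² = 0.2043 kg·m²; I_C = (2.82)(0.431)² = 0.5238 kg·m².
Taking A's sense as positive: L = (1.054)(5.59) = 5.891 kg·m²·rev/s.
Combined I = 1.054 + 0.2043 + 0.5238 = 1.782 kg·m².
ω_f = L / I = 5.891 / 1.782 = 3.306 rev/s.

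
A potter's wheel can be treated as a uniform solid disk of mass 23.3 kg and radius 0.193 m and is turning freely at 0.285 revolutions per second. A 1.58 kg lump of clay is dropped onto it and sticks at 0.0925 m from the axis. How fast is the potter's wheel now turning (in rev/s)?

No external torque acts about the axis; L_before = L_after.
I_p = ½(23.3)(0.193)² = 0.4340 kg·m².
Added inertia Σmr² = (1.58)(0.0925)² = 0.01352 kg·m²; I_f = 0.4340 + 0.01352 = 0.4475 kg·m².
ω_f = I_p ω_i / I_f = (0.4340)(0.285) / 0.4475 = 0.2764 rev/s.

ω_f ≈ 0.276 rev/s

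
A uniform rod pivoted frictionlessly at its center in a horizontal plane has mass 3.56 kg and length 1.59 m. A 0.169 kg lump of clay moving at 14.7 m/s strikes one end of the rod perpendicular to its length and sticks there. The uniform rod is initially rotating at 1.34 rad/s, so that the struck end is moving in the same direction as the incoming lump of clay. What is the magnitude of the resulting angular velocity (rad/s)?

|ω_f| ≈ 3.48 rad/s

The axle reaction passes through the pivot and exerts no torque about it; angular momentum about the pivot is conserved through the impact.
I_p = (1/12)(3.56)(1.59)² = 0.7500 kg·m². Taking the sense of the lump of clay's angular momentum as positive, L_{lump} = m v R = (0.169)(14.7)(1.59/2) = 1.975 kg·m²/s.
L_i = +I_p ω_p + m v R = +(0.7500)(1.34) + 1.975 = 2.980 kg·m²/s.
After sticking, I_f = I_p + m R² = 0.7500 + (0.169)(1.59/2)² = 0.8568 kg·m².
ω_f = L_i / I_f = 2.980 / 0.8568 = 3.478 rad/s.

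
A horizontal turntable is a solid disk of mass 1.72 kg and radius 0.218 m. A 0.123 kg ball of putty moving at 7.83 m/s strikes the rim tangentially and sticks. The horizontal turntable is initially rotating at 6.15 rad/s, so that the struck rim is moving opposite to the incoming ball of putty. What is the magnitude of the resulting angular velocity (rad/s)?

|ω_f| ≈ 0.886 rad/s

About the axle the impulsive forces during the collision are internal, so angular momentum about that axis is conserved.
I_p = ½(1.72)(0.218)² = 0.04087 kg·m². Taking the sense of the ball of putty's angular momentum as positive, L_{ball} = m v R = (0.123)(7.83)(0.218) = 0.2100 kg·m²/s.
L_i = −I_p ω_p + m v R = −(0.04087)(6.15) + 0.2100 = -0.04140 kg·m²/s.
After sticking, I_f = I_p + m R² = 0.04087 + (0.123)(0.218)² = 0.04672 kg·m².
ω_f = L_i / I_f = -0.04140 / 0.04672 = -0.8862 rad/s.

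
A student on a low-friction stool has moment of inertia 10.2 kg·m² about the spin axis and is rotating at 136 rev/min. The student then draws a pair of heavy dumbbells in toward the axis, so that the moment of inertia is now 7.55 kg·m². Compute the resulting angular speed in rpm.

With no external torque about the axis, L is conserved: I₁ω₁ = I₂ω₂.
ω₂ = I₁ω₁ / I₂ = (10.20)(136 rpm) / (7.550) = 183.7 rpm.

ω₂ ≈ 184 rpm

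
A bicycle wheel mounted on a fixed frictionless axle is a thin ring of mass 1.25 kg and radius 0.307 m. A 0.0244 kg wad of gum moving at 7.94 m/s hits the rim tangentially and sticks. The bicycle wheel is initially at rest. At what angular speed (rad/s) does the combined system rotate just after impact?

The axle reaction passes through the axle and exerts no torque about it; angular momentum about the axle is conserved through the impact.
I_p = (1.25)(0.307)² = 0.1178 kg·m². Taking the sense of the wad of gum's angular momentum as positive, L_{wad} = m v R = (0.0244)(7.94)(0.307) = 0.05948 kg·m²/s.
L_i = 0 + 0.05948 = 0.05948 kg·m²/s.
After sticking, I_f = I_p + m R² = 0.1178 + (0.0244)(0.307)² = 0.1201 kg·m².
ω_f = L_i / I_f = 0.05948 / 0.1201 = 0.4952 rad/s.

|ω_f| ≈ 0.495 rad/s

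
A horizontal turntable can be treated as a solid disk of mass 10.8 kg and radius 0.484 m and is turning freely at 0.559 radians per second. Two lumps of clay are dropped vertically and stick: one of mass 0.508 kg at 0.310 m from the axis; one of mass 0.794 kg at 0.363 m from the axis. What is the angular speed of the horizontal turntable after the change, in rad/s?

No external torque acts about the axis; L_before = L_after.
I_p = ½(10.8)(0.484)² = 1.265 kg·m².
Added inertia Σmr² = (0.508)(0.310)² + (0.794)(0.363)² = 0.1534 kg·m²; I_f = 1.265 + 0.1534 = 1.418 kg·m².
ω_f = I_p ω_i / I_f = (1.265)(0.559) / 1.418 = 0.4985 rad/s.

ω_f ≈ 0.499 rad/s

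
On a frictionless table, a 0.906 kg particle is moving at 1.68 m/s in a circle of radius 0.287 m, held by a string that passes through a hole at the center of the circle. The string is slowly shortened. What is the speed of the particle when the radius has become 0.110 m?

v₂ ≈ 4.38 m/s

Central (radial) force ⇒ zero torque about the center ⇒ m v r is constant.
v₂ = v₁ r₁ / r₂ = (1.68)(0.287) / (0.110) = 4.383 m/s.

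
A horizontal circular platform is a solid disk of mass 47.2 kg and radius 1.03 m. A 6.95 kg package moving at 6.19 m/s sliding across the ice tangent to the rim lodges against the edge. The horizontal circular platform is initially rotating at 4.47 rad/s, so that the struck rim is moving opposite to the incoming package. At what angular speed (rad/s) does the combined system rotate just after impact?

|ω_f| ≈ 2.09 rad/s

The axle reaction passes through the central axle and exerts no torque about it; angular momentum about the central axle is conserved through the impact.
I_p = ½(47.2)(1.03)² = 25.04 kg·m². Taking the sense of the package's angular momentum as positive, L_{package} = m v R = (6.95)(6.19)(1.03) = 44.31 kg·m²/s.
L_i = −I_p ω_p + m v R = −(25.04)(4.47) + 44.31 = -67.61 kg·m²/s.
After sticking, I_f = I_p + m R² = 25.04 + (6.95)(1.03)² = 32.41 kg·m².
ω_f = L_i / I_f = -67.61 / 32.41 = -2.086 rad/s.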